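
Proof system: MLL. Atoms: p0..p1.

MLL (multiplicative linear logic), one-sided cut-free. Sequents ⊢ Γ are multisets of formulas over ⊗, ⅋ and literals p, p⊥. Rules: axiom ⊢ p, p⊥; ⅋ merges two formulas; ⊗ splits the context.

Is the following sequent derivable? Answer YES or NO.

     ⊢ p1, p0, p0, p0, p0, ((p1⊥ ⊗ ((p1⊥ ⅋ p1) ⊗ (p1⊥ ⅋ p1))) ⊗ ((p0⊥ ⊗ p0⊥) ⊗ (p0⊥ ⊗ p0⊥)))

Derivation (root first):
[⊗]  ⊢ p1, p0, p0, p0, p0, ((p1⊥ ⊗ ((p1⊥ ⅋ p1) ⊗ (p1⊥ ⅋ p1))) ⊗ ((p0⊥ ⊗ p0⊥) ⊗ (p0⊥ ⊗ p0⊥)))
  [⊗]  ⊢ p1, (p1⊥ ⊗ ((p1⊥ ⅋ p1) ⊗ (p1⊥ ⅋ p1)))
    [Ax]  ⊢ p1, p1⊥
    [⊗]  ⊢ ((p1⊥ ⅋ p1) ⊗ (p1⊥ ⅋ p1))
      [⅋]  ⊢ (p1⊥ ⅋ p1)
        [Ax]  ⊢ p1, p1⊥
      [⅋]  ⊢ (p1⊥ ⅋ p1)
        [Ax]  ⊢ p1, p1⊥
  [⊗]  ⊢ p0, p0, p0, p0, ((p0⊥ ⊗ p0⊥) ⊗ (p0⊥ ⊗ p0⊥))
    [⊗]  ⊢ p0, p0, (p0⊥ ⊗ p0⊥)
      [Ax]  ⊢ p0, p0⊥
      [Ax]  ⊢ p0, p0⊥
    [⊗]  ⊢ p0, p0, (p0⊥ ⊗ p0⊥)
      [Ax]  ⊢ p0, p0⊥
      [Ax]  ⊢ p0, p0⊥

Result: YES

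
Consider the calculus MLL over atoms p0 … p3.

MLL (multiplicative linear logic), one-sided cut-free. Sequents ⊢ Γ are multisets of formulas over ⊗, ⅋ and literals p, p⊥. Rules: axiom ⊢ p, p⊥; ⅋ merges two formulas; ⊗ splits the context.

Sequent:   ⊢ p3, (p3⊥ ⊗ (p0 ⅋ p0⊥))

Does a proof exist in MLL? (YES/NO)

Derivation trace:
[⊗]  ⊢ p3, (p3⊥ ⊗ (p0 ⅋ p0⊥))
  [Ax]  ⊢ p3, p3⊥
  [⅋]  ⊢ (p0 ⅋ p0⊥)
    [Ax]  ⊢ p0, p0⊥

Result: YES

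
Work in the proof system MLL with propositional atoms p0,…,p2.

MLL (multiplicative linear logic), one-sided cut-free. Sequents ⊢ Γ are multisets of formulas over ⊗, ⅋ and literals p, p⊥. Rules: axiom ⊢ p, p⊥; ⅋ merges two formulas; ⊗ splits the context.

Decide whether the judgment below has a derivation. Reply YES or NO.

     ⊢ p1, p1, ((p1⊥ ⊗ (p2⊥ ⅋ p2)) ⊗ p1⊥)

Proof tree:
[⊗]  ⊢ p1, p1, ((p1⊥ ⊗ (p2⊥ ⅋ p2)) ⊗ p1⊥)
  [⊗]  ⊢ p1, (p1⊥ ⊗ (p2⊥ ⅋ p2))
    [Ax]  ⊢ p1, p1⊥
    [⅋]  ⊢ (p2⊥ ⅋ p2)
      [Ax]  ⊢ p2, p2⊥
  [Ax]  ⊢ p1, p1⊥

Result: YES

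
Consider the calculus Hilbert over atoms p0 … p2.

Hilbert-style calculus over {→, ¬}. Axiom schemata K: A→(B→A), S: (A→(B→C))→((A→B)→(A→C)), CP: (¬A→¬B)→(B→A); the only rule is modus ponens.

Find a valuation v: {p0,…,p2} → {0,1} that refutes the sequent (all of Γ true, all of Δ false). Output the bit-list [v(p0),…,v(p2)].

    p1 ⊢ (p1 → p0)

Enumerate valuations to refute Γ ⊢ Δ:
  v=000: Γ:[p1=F] Δ:[(p1 → p0)=T] refutes=False
  v=001: Γ:[p1=F] Δ:[(p1 → p0)=T] refutes=False
  v=010: Γ:[p1=T] Δ:[(p1 → p0)=F] refutes=True  ← countermodel

Result: [0, 1, 0]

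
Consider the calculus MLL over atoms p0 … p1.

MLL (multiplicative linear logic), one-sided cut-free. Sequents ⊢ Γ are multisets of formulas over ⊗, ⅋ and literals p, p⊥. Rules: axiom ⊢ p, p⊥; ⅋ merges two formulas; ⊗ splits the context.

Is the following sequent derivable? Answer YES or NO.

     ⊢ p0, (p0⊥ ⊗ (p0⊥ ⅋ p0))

Proof tree:
[⊗]  ⊢ p0, (p0⊥ ⊗ (p0⊥ ⅋ p0))
  [Ax]  ⊢ p0, p0⊥
  [⅋]  ⊢ (p0⊥ ⅋ p0)
    [Ax]  ⊢ p0, p0⊥

Result: YES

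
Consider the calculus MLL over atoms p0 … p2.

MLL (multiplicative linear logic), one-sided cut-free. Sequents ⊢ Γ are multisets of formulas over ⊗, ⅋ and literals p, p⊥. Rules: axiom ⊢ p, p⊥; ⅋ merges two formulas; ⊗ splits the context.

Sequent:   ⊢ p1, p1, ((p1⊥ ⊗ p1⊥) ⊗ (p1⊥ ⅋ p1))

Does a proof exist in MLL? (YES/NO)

Derivation trace:
[⊗]  ⊢ p1, p1, ((p1⊥ ⊗ p1⊥) ⊗ (p1⊥ ⅋ p1))
  [⊗]  ⊢ p1, p1, (p1⊥ ⊗ p1⊥)
    [Ax]  ⊢ p1, p1⊥
    [Ax]  ⊢ p1, p1⊥
  [⅋]  ⊢ (p1⊥ ⅋ p1)
    [Ax]  ⊢ p1, p1⊥

Result: YES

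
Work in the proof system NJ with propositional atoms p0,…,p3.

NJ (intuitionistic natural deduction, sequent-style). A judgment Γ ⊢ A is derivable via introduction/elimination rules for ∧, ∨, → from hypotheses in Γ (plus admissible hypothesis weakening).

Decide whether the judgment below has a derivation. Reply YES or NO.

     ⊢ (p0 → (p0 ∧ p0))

Derivation trace:
[→I]  ⊢ (p0 → (p0 ∧ p0))
  [∧I] p0 ⊢ (p0 ∧ p0)
    [Ax] p0 ⊢ p0
    [Ax] p0 ⊢ p0

Result: YES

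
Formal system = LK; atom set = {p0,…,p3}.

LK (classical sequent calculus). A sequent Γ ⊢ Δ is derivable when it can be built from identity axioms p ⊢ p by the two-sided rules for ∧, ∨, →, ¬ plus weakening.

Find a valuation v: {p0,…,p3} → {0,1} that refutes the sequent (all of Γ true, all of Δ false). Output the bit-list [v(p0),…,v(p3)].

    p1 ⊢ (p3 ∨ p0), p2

Enumerate valuations to refute Γ ⊢ Δ:
  v=0000: Γ:[p1=F] Δ:[(p3 ∨ p0)=F, p2=F] refutes=False
  v=0001: Γ:[p1=F] Δ:[(p3 ∨ p0)=T, p2=F] refutes=False
  v=0010: Γ:[p1=F] Δ:[(p3 ∨ p0)=F, p2=T] refutes=False
  v=0011: Γ:[p1=F] Δ:[(p3 ∨ p0)=T, p2=T] refutes=False
  v=0100: Γ:[p1=T] Δ:[(p3 ∨ p0)=F, p2=F] refutes=True  ← countermodel

Result: [0, 1, 0, 0]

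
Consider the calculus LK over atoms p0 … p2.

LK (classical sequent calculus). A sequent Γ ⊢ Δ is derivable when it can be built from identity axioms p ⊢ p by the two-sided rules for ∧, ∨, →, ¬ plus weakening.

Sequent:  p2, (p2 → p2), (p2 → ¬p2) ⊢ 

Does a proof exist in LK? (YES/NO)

Proof tree:
[→L] p2, (p2 → p2), (p2 → ¬p2) ⊢ 
  [→L] p2, (p2 → p2) ⊢ p2
    [Ax] p2 ⊢ p2
    [Ax] p2 ⊢ p2
  [¬L] p2, ¬p2 ⊢ 
    [Ax] p2 ⊢ p2

Result: YES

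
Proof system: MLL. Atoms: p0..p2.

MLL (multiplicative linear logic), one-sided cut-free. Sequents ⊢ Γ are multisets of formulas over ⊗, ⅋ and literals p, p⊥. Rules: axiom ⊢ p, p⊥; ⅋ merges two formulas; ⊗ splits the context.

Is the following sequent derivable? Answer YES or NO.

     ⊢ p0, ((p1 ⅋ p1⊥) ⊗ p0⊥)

Derivation (root first):
[⊗]  ⊢ p0, ((p1 ⅋ p1⊥) ⊗ p0⊥)
  [⅋]  ⊢ (p1 ⅋ p1⊥)
    [Ax]  ⊢ p1, p1⊥
  [Ax]  ⊢ p0, p0⊥

Result: YES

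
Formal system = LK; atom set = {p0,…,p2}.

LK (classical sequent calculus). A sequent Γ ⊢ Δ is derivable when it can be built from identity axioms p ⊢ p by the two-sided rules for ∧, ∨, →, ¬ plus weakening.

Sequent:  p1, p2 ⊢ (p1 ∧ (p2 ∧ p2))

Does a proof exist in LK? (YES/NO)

Derivation (root first):
[∧R] p1, p2 ⊢ (p1 ∧ (p2 ∧ p2))
  [Ax] p1 ⊢ p1
  [∧R] p2 ⊢ (p2 ∧ p2)
    [Ax] p2 ⊢ p2
    [Ax] p2 ⊢ p2

Result: YES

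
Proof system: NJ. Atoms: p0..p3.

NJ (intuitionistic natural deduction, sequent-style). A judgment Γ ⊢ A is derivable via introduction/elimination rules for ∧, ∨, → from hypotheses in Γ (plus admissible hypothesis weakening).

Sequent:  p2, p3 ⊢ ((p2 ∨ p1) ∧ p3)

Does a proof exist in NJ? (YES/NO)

Proof tree:
[∧I] p2, p3 ⊢ ((p2 ∨ p1) ∧ p3)
  [∨I₁] p2 ⊢ (p2 ∨ p1)
    [Ax] p2 ⊢ p2
  [Ax] p3 ⊢ p3

Result: YES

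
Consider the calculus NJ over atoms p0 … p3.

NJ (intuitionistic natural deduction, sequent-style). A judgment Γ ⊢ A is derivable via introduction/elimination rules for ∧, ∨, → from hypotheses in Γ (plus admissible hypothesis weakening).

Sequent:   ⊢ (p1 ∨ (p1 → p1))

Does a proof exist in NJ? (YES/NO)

Derivation (root first):
[∨I₂]  ⊢ (p1 ∨ (p1 → p1))
  [→I]  ⊢ (p1 → p1)
    [Ax] p1 ⊢ p1

Result: YES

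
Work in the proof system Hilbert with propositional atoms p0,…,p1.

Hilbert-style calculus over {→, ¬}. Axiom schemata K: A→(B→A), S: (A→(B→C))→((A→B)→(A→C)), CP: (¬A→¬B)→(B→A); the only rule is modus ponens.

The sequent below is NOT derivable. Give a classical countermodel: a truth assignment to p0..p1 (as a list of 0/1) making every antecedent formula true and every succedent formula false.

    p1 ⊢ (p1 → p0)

Search for a countermodel by truth-table:
  v=00: Γ:[p1=F] Δ:[(p1 → p0)=T] refutes=False
  v=01: Γ:[p1=T] Δ:[(p1 → p0)=F] refutes=True  ← countermodel

Result: [0, 1]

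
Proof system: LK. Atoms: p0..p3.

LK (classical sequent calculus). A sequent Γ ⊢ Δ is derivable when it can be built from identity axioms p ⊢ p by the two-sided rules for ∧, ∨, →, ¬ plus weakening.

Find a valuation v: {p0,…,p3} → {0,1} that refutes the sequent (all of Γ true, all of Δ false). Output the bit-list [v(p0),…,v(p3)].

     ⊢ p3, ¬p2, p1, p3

Search for a countermodel by truth-table:
  v=0000: Γ:[] Δ:[p3=F, ¬p2=T, p1=F, p3=F] refutes=False
  v=0001: Γ:[] Δ:[p3=T, ¬p2=T, p1=F, p3=T] refutes=False
  v=0010: Γ:[] Δ:[p3=F, ¬p2=F, p1=F, p3=F] refutes=True  ← countermodel

Result: [0, 0, 1, 0]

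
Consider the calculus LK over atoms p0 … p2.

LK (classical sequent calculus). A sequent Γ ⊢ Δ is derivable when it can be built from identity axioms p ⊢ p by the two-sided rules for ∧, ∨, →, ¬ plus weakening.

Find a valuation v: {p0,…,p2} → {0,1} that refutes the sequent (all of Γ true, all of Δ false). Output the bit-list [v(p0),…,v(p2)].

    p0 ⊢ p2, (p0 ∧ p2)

Enumerate valuations to refute Γ ⊢ Δ:
  v=000: Γ:[p0=F] Δ:[p2=F, (p0 ∧ p2)=F] refutes=False
  v=001: Γ:[p0=F] Δ:[p2=T, (p0 ∧ p2)=F] refutes=False
  v=010: Γ:[p0=F] Δ:[p2=F, (p0 ∧ p2)=F] refutes=False
  v=011: Γ:[p0=F] Δ:[p2=T, (p0 ∧ p2)=F] refutes=False
  v=100: Γ:[p0=T] Δ:[p2=F, (p0 ∧ p2)=F] refutes=True  ← countermodel

Result: [1, 0, 0]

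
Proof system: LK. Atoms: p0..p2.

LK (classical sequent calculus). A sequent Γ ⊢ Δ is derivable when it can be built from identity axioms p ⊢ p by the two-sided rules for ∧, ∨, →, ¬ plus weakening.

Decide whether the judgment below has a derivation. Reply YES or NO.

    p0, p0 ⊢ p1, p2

Truth-table refutation:
  v=000: Γ:[p0=F, p0=F] Δ:[p1=F, p2=F] refutes=False
  v=001: Γ:[p0=F, p0=F] Δ:[p1=F, p2=T] refutes=False
  v=010: Γ:[p0=F, p0=F] Δ:[p1=T, p2=F] refutes=False
  v=011: Γ:[p0=F, p0=F] Δ:[p1=T, p2=T] refutes=False
  v=100: Γ:[p0=T, p0=T] Δ:[p1=F, p2=F] refutes=True  ← countermodel

Result: NO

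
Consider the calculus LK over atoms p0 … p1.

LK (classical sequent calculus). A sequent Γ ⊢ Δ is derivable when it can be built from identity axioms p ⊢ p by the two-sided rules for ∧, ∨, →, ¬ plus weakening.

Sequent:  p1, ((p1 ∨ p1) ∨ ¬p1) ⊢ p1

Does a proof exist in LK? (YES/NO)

Proof tree:
[∨L] p1, ((p1 ∨ p1) ∨ ¬p1) ⊢ p1
  [∨L] (p1 ∨ p1) ⊢ p1
    [Ax] p1 ⊢ p1
    [Ax] p1 ⊢ p1
  [¬L] p1, ¬p1 ⊢ 
    [Ax] p1 ⊢ p1

Result: YES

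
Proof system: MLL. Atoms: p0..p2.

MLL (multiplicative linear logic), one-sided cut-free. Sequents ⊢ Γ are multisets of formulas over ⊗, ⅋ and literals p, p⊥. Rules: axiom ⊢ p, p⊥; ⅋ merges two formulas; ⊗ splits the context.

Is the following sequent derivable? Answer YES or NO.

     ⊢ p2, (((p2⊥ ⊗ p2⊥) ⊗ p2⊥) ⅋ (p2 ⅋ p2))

Derivation trace:
[⅋]  ⊢ p2, (((p2⊥ ⊗ p2⊥) ⊗ p2⊥) ⅋ (p2 ⅋ p2))
  [⅋]  ⊢ p2, ((p2⊥ ⊗ p2⊥) ⊗ p2⊥), (p2 ⅋ p2)
    [⊗]  ⊢ p2, p2, p2, ((p2⊥ ⊗ p2⊥) ⊗ p2⊥)
      [⊗]  ⊢ p2, p2, (p2⊥ ⊗ p2⊥)
        [Ax]  ⊢ p2, p2⊥
        [Ax]  ⊢ p2, p2⊥
      [Ax]  ⊢ p2, p2⊥

Result: YES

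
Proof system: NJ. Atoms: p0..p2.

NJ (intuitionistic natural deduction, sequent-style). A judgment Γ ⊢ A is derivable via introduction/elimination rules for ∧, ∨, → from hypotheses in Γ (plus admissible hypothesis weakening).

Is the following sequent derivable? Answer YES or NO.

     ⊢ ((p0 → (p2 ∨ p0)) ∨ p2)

Proof tree:
[∨I₁]  ⊢ ((p0 → (p2 ∨ p0)) ∨ p2)
  [→I]  ⊢ (p0 → (p2 ∨ p0))
    [∨I₂] p0 ⊢ (p2 ∨ p0)
      [Ax] p0 ⊢ p0

Result: YES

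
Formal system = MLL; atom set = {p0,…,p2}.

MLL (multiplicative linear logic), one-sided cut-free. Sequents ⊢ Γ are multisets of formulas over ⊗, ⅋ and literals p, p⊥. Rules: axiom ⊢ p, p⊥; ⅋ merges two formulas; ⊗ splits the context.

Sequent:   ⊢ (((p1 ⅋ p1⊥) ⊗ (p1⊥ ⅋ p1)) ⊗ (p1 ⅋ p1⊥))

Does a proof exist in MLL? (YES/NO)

Proof tree:
[⊗]  ⊢ (((p1 ⅋ p1⊥) ⊗ (p1⊥ ⅋ p1)) ⊗ (p1 ⅋ p1⊥))
  [⊗]  ⊢ ((p1 ⅋ p1⊥) ⊗ (p1⊥ ⅋ p1))
    [⅋]  ⊢ (p1 ⅋ p1⊥)
      [Ax]  ⊢ p1, p1⊥
    [⅋]  ⊢ (p1⊥ ⅋ p1)
      [Ax]  ⊢ p1, p1⊥
  [⅋]  ⊢ (p1 ⅋ p1⊥)
    [Ax]  ⊢ p1, p1⊥

Result: YES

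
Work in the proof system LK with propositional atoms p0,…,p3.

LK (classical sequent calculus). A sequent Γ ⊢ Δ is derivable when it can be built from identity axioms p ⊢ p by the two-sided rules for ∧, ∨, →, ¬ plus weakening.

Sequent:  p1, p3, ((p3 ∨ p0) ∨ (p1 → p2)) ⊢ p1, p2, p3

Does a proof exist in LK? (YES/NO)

Proof tree:
[∨L] p1, p3, ((p3 ∨ p0) ∨ (p1 → p2)) ⊢ p1, p2, p3
  [∨L] p1, p3, (p3 ∨ p0) ⊢ p1, p3
    [Ax] p3 ⊢ p3
    [WL] p1, p3, p0 ⊢ p1
      [WL] p1, p3 ⊢ p1
        [Ax] p1 ⊢ p1
  [→L] p1, p3, (p1 → p2) ⊢ p2
    [WL] p1, p3 ⊢ p1
      [Ax] p1 ⊢ p1
    [Ax] p2 ⊢ p2

Result: YES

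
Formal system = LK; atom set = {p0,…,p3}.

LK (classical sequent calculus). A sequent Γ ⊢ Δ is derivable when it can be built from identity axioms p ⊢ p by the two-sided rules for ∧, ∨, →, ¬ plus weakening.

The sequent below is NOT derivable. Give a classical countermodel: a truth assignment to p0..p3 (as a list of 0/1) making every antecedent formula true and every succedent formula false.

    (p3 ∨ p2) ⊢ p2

Search for a countermodel by truth-table:
  v=0000: Γ:[(p3 ∨ p2)=F] Δ:[p2=F] refutes=False
  v=0001: Γ:[(p3 ∨ p2)=T] Δ:[p2=F] refutes=True  ← countermodel

Result: [0, 0, 0, 1]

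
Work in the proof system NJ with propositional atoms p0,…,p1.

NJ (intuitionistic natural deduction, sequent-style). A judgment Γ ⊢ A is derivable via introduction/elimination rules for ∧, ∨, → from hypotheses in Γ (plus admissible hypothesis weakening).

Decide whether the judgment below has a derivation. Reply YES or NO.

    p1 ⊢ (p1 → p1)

Proof tree:
[→I] p1 ⊢ (p1 → p1)
  [Wk] p1, p1 ⊢ p1
    [Ax] p1 ⊢ p1

Result: YES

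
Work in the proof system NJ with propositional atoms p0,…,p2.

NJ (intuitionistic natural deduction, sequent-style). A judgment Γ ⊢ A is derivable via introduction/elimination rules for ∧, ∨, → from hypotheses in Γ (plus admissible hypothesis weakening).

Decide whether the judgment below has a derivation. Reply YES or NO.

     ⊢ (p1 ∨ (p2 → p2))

Derivation trace:
[∨I₂]  ⊢ (p1 ∨ (p2 → p2))
  [→I]  ⊢ (p2 → p2)
    [Ax] p2 ⊢ p2

Result: YES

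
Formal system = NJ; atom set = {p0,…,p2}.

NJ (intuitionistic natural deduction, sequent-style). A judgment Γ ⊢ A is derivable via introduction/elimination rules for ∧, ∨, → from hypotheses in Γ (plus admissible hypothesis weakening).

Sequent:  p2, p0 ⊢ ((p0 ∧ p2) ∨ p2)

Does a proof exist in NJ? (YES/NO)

Derivation (root first):
[∨I₁] p2, p0 ⊢ ((p0 ∧ p2) ∨ p2)
  [∧I] p2, p0 ⊢ (p0 ∧ p2)
    [Ax] p0 ⊢ p0
    [Ax] p2 ⊢ p2

Result: YES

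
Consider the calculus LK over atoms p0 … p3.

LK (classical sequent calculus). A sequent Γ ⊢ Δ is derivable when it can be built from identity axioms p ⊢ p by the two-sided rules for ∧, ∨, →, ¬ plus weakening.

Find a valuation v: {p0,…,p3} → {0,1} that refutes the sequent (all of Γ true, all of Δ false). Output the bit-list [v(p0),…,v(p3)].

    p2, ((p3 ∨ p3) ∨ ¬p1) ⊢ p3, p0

Enumerate valuations to refute Γ ⊢ Δ:
  v=0000: Γ:[p2=F, ((p3 ∨ p3) ∨ ¬p1)=T] Δ:[p3=F, p0=F] refutes=False
  v=0001: Γ:[p2=F, ((p3 ∨ p3) ∨ ¬p1)=T] Δ:[p3=T, p0=F] refutes=False
  v=0010: Γ:[p2=T, ((p3 ∨ p3) ∨ ¬p1)=T] Δ:[p3=F, p0=F] refutes=True  ← countermodel

Result: [0, 0, 1, 0]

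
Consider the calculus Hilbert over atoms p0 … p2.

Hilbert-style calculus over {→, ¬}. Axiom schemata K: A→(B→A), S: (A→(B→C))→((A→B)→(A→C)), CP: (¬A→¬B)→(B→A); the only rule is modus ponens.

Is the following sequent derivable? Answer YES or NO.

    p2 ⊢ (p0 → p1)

Search for a countermodel by truth-table:
  v=000: Γ:[p2=F] Δ:[(p0 → p1)=T] refutes=False
  v=001: Γ:[p2=T] Δ:[(p0 → p1)=T] refutes=False
  v=010: Γ:[p2=F] Δ:[(p0 → p1)=T] refutes=False
  v=011: Γ:[p2=T] Δ:[(p0 → p1)=T] refutes=False
  v=100: Γ:[p2=F] Δ:[(p0 → p1)=F] refutes=False
  v=101: Γ:[p2=T] Δ:[(p0 → p1)=F] refutes=True  ← countermodel

Result: NO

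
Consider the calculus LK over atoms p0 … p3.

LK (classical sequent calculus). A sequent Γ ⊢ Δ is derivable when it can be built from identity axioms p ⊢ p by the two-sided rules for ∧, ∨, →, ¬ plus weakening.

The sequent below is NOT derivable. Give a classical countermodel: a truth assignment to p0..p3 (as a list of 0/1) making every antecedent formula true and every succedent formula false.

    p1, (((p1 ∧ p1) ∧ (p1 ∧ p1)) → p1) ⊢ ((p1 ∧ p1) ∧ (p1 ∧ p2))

Enumerate valuations to refute Γ ⊢ Δ:
  v=0000: Γ:[p1=F, (((p1 ∧ p1) ∧ (p1 ∧ p1)) → p1)=T] Δ:[((p1 ∧ p1) ∧ (p1 ∧ p2))=F] refutes=False
  v=0001: Γ:[p1=F, (((p1 ∧ p1) ∧ (p1 ∧ p1)) → p1)=T] Δ:[((p1 ∧ p1) ∧ (p1 ∧ p2))=F] refutes=False
  v=0010: Γ:[p1=F, (((p1 ∧ p1) ∧ (p1 ∧ p1)) → p1)=T] Δ:[((p1 ∧ p1) ∧ (p1 ∧ p2))=F] refutes=False
  v=0011: Γ:[p1=F, (((p1 ∧ p1) ∧ (p1 ∧ p1)) → p1)=T] Δ:[((p1 ∧ p1) ∧ (p1 ∧ p2))=F] refutes=False
  v=0100: Γ:[p1=T, (((p1 ∧ p1) ∧ (p1 ∧ p1)) → p1)=T] Δ:[((p1 ∧ p1) ∧ (p1 ∧ p2))=F] refutes=True  ← countermodel

Result: [0, 1, 0, 0]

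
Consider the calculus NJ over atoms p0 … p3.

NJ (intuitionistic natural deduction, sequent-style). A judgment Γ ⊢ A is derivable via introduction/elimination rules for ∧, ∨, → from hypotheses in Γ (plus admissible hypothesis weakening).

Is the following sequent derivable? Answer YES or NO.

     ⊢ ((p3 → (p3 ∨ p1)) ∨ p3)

Derivation trace:
[∨I₁]  ⊢ ((p3 → (p3 ∨ p1)) ∨ p3)
  [→I]  ⊢ (p3 → (p3 ∨ p1))
    [∨I₁] p3 ⊢ (p3 ∨ p1)
      [Ax] p3 ⊢ p3

Result: YES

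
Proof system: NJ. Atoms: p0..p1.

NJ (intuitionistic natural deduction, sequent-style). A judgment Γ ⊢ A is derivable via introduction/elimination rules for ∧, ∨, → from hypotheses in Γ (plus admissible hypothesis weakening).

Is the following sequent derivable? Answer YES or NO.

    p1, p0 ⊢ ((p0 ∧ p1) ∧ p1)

Proof tree:
[∧I] p1, p0 ⊢ ((p0 ∧ p1) ∧ p1)
  [∧I] p1, p0 ⊢ (p0 ∧ p1)
    [Ax] p0 ⊢ p0
    [Ax] p1 ⊢ p1
  [Ax] p1 ⊢ p1

Result: YES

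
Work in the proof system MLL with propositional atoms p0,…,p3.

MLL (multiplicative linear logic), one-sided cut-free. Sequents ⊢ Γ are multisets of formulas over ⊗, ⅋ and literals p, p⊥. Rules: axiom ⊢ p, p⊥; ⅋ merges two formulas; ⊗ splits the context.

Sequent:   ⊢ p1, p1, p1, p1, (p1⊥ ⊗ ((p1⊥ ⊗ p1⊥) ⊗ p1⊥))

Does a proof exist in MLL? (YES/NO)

Derivation (root first):
[⊗]  ⊢ p1, p1, p1, p1, (p1⊥ ⊗ ((p1⊥ ⊗ p1⊥) ⊗ p1⊥))
  [Ax]  ⊢ p1, p1⊥
  [⊗]  ⊢ p1, p1, p1, ((p1⊥ ⊗ p1⊥) ⊗ p1⊥)
    [⊗]  ⊢ p1, p1, (p1⊥ ⊗ p1⊥)
      [Ax]  ⊢ p1, p1⊥
      [Ax]  ⊢ p1, p1⊥
    [Ax]  ⊢ p1, p1⊥

Result: YES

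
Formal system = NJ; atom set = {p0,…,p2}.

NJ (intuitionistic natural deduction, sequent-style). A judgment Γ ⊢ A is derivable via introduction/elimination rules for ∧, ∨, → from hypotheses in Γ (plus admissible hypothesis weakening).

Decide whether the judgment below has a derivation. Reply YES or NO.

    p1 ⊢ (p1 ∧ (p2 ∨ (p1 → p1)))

Derivation trace:
[∧I] p1 ⊢ (p1 ∧ (p2 ∨ (p1 → p1)))
  [Ax] p1 ⊢ p1
  [∨I₂]  ⊢ (p2 ∨ (p1 → p1))
    [→I]  ⊢ (p1 → p1)
      [Ax] p1 ⊢ p1

Result: YES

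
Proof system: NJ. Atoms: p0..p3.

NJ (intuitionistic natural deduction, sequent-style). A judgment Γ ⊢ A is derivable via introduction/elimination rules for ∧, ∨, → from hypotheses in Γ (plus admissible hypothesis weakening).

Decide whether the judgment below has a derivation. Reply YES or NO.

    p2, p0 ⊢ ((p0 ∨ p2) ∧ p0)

Proof tree:
[∧I] p2, p0 ⊢ ((p0 ∨ p2) ∧ p0)
  [∨I₂] p2 ⊢ (p0 ∨ p2)
    [Ax] p2 ⊢ p2
  [Ax] p0 ⊢ p0

Result: YES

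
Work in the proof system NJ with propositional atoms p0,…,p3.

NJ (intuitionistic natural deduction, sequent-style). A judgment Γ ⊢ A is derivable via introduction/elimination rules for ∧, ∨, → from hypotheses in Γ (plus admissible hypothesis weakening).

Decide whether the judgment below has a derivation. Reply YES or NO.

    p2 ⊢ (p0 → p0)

Derivation trace:
[Wk] p2 ⊢ (p0 → p0)
  [→I]  ⊢ (p0 → p0)
    [Ax] p0 ⊢ p0

Result: YES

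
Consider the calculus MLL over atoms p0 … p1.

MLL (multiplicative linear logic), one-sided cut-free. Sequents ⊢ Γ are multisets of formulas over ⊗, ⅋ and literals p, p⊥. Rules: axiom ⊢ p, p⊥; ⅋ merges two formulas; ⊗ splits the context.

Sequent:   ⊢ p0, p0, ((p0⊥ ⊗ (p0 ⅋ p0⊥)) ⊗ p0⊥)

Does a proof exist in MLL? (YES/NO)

Derivation (root first):
[⊗]  ⊢ p0, p0, ((p0⊥ ⊗ (p0 ⅋ p0⊥)) ⊗ p0⊥)
  [⊗]  ⊢ p0, (p0⊥ ⊗ (p0 ⅋ p0⊥))
    [Ax]  ⊢ p0, p0⊥
    [⅋]  ⊢ (p0 ⅋ p0⊥)
      [Ax]  ⊢ p0, p0⊥
  [Ax]  ⊢ p0, p0⊥

Result: YES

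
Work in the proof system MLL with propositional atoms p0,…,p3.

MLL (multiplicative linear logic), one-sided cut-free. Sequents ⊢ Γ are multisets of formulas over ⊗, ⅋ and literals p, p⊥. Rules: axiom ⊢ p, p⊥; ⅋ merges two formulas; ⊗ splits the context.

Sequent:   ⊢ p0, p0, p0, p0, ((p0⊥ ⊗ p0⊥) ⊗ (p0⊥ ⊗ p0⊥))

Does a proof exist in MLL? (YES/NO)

Derivation (root first):
[⊗]  ⊢ p0, p0, p0, p0, ((p0⊥ ⊗ p0⊥) ⊗ (p0⊥ ⊗ p0⊥))
  [⊗]  ⊢ p0, p0, (p0⊥ ⊗ p0⊥)
    [Ax]  ⊢ p0, p0⊥
    [Ax]  ⊢ p0, p0⊥
  [⊗]  ⊢ p0, p0, (p0⊥ ⊗ p0⊥)
    [Ax]  ⊢ p0, p0⊥
    [Ax]  ⊢ p0, p0⊥

Result: YES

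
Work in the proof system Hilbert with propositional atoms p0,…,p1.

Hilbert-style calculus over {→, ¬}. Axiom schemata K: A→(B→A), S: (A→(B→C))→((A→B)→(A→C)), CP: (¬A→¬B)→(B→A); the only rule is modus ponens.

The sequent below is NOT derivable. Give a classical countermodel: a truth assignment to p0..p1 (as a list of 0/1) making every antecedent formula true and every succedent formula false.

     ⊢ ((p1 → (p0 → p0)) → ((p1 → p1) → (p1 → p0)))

Enumerate valuations to refute Γ ⊢ Δ:
  v=00: Γ:[] Δ:[((p1 → (p0 → p0)) → ((p1 → p1) → (p1 → p0)))=T] refutes=False
  v=01: Γ:[] Δ:[((p1 → (p0 → p0)) → ((p1 → p1) → (p1 → p0)))=F] refutes=True  ← countermodel

Result: [0, 1]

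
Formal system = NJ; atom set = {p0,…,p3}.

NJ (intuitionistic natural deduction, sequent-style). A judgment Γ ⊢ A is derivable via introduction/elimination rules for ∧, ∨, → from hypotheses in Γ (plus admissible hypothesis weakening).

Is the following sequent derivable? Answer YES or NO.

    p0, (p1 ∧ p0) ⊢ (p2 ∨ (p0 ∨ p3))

Derivation trace:
[Wk] p0, (p1 ∧ p0) ⊢ (p2 ∨ (p0 ∨ p3))
  [∨I₂] p0 ⊢ (p2 ∨ (p0 ∨ p3))
    [∨I₁] p0 ⊢ (p0 ∨ p3)
      [Ax] p0 ⊢ p0

Result: YES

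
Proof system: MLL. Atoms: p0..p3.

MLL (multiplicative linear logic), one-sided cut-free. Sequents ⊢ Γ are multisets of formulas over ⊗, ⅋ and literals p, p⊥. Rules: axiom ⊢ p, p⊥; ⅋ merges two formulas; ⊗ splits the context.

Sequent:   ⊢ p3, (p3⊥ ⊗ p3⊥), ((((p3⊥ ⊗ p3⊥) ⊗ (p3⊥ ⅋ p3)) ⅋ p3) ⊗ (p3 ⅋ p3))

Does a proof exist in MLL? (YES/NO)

Derivation (root first):
[⊗]  ⊢ p3, (p3⊥ ⊗ p3⊥), ((((p3⊥ ⊗ p3⊥) ⊗ (p3⊥ ⅋ p3)) ⅋ p3) ⊗ (p3 ⅋ p3))
  [⅋]  ⊢ p3, (((p3⊥ ⊗ p3⊥) ⊗ (p3⊥ ⅋ p3)) ⅋ p3)
    [⊗]  ⊢ p3, p3, ((p3⊥ ⊗ p3⊥) ⊗ (p3⊥ ⅋ p3))
      [⊗]  ⊢ p3, p3, (p3⊥ ⊗ p3⊥)
        [Ax]  ⊢ p3, p3⊥
        [Ax]  ⊢ p3, p3⊥
      [⅋]  ⊢ (p3⊥ ⅋ p3)
        [Ax]  ⊢ p3, p3⊥
  [⅋]  ⊢ (p3⊥ ⊗ p3⊥), (p3 ⅋ p3)
    [⊗]  ⊢ p3, p3, (p3⊥ ⊗ p3⊥)
      [Ax]  ⊢ p3, p3⊥
      [Ax]  ⊢ p3, p3⊥

Result: YES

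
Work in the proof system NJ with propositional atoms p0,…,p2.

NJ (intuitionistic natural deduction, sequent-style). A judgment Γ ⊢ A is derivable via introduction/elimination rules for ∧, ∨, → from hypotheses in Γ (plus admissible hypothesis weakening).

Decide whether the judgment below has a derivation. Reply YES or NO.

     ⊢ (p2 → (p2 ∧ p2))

Derivation trace:
[→I]  ⊢ (p2 → (p2 ∧ p2))
  [∧I] p2 ⊢ (p2 ∧ p2)
    [Ax] p2 ⊢ p2
    [Ax] p2 ⊢ p2

Result: YES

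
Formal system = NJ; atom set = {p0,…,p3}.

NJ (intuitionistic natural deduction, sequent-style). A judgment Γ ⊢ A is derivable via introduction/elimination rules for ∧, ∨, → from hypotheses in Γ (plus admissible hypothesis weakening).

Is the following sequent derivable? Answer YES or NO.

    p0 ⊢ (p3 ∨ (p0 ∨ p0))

Proof tree:
[∨I₂] p0 ⊢ (p3 ∨ (p0 ∨ p0))
  [∨I₂] p0 ⊢ (p0 ∨ p0)
    [→E] p0 ⊢ p0
      [→I]  ⊢ (p0 → p0)
        [Ax] p0 ⊢ p0
      [Ax] p0 ⊢ p0

Result: YES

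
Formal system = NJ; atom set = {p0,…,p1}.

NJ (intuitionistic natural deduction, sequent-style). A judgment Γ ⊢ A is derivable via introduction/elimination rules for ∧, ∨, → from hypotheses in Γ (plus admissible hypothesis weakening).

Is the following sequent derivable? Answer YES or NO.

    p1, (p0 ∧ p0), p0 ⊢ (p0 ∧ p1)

Derivation (root first):
[∧I] p1, (p0 ∧ p0), p0 ⊢ (p0 ∧ p1)
  [Ax] p0 ⊢ p0
  [Wk] p1, (p0 ∧ p0) ⊢ p1
    [Ax] p1 ⊢ p1

Result: YES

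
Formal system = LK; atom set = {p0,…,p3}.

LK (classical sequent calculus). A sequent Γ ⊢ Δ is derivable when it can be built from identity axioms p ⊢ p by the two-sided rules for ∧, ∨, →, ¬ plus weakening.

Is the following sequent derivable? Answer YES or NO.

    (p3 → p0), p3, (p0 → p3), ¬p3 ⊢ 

Derivation trace:
[¬L] (p3 → p0), p3, (p0 → p3), ¬p3 ⊢ 
  [→L] (p3 → p0), p3, (p0 → p3) ⊢ p3
    [→L] p3, (p3 → p0) ⊢ p0
      [Ax] p3 ⊢ p3
      [Ax] p0 ⊢ p0
    [Ax] p3 ⊢ p3

Result: YES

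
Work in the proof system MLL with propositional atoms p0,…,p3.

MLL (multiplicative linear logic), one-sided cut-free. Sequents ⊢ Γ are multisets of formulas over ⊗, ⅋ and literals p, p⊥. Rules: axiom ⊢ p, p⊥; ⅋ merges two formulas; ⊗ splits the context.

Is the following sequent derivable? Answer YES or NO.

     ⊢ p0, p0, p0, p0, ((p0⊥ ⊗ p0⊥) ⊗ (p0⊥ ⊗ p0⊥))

Derivation (root first):
[⊗]  ⊢ p0, p0, p0, p0, ((p0⊥ ⊗ p0⊥) ⊗ (p0⊥ ⊗ p0⊥))
  [⊗]  ⊢ p0, p0, (p0⊥ ⊗ p0⊥)
    [Ax]  ⊢ p0, p0⊥
    [Ax]  ⊢ p0, p0⊥
  [⊗]  ⊢ p0, p0, (p0⊥ ⊗ p0⊥)
    [Ax]  ⊢ p0, p0⊥
    [Ax]  ⊢ p0, p0⊥

Result: YES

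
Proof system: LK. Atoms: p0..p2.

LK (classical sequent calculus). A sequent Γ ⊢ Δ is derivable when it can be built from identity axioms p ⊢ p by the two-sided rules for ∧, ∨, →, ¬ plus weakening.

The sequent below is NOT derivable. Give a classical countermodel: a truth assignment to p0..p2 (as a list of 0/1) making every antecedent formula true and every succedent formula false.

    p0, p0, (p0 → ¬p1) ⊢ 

Search for a countermodel by truth-table:
  v=000: Γ:[p0=F, p0=F, (p0 → ¬p1)=T] Δ:[] refutes=False
  v=001: Γ:[p0=F, p0=F, (p0 → ¬p1)=T] Δ:[] refutes=False
  v=010: Γ:[p0=F, p0=F, (p0 → ¬p1)=T] Δ:[] refutes=False
  v=011: Γ:[p0=F, p0=F, (p0 → ¬p1)=T] Δ:[] refutes=False
  v=100: Γ:[p0=T, p0=T, (p0 → ¬p1)=T] Δ:[] refutes=True  ← countermodel

Result: [1, 0, 0]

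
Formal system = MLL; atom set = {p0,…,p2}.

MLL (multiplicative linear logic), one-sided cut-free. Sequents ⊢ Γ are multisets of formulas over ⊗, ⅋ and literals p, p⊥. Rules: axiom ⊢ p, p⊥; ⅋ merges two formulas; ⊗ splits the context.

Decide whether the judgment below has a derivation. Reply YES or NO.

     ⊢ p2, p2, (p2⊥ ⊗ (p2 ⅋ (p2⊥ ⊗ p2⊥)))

Proof tree:
[⊗]  ⊢ p2, p2, (p2⊥ ⊗ (p2 ⅋ (p2⊥ ⊗ p2⊥)))
  [Ax]  ⊢ p2, p2⊥
  [⅋]  ⊢ p2, (p2 ⅋ (p2⊥ ⊗ p2⊥))
    [⊗]  ⊢ p2, p2, (p2⊥ ⊗ p2⊥)
      [Ax]  ⊢ p2, p2⊥
      [Ax]  ⊢ p2, p2⊥

Result: YES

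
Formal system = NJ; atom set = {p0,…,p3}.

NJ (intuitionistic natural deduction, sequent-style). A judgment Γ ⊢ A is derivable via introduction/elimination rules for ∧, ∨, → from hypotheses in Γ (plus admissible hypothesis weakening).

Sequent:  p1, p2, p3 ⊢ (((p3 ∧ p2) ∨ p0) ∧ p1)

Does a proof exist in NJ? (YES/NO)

Derivation (root first):
[∧I] p1, p2, p3 ⊢ (((p3 ∧ p2) ∨ p0) ∧ p1)
  [∨I₁] p2, p3 ⊢ ((p3 ∧ p2) ∨ p0)
    [∧I] p2, p3 ⊢ (p3 ∧ p2)
      [Ax] p3 ⊢ p3
      [Ax] p2 ⊢ p2
  [Ax] p1 ⊢ p1

Result: YES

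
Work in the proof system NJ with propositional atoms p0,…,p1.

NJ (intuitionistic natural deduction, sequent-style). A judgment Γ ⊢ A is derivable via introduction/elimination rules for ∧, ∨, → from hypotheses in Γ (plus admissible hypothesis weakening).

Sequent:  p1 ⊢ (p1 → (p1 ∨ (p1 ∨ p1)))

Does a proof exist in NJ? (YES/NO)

Derivation trace:
[→I] p1 ⊢ (p1 → (p1 ∨ (p1 ∨ p1)))
  [∨I₂] p1, p1 ⊢ (p1 ∨ (p1 ∨ p1))
    [∨I₁] p1, p1 ⊢ (p1 ∨ p1)
      [Wk] p1, p1 ⊢ p1
        [Ax] p1 ⊢ p1

Result: YES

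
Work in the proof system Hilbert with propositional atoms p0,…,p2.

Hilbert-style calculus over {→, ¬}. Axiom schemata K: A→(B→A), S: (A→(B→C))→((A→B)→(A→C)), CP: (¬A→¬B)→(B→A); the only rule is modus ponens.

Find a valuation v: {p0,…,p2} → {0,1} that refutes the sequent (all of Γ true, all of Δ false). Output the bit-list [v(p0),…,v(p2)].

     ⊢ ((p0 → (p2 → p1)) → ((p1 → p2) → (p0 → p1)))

Enumerate valuations to refute Γ ⊢ Δ:
  v=000: Γ:[] Δ:[((p0 → (p2 → p1)) → ((p1 → p2) → (p0 → p1)))=T] refutes=False
  v=001: Γ:[] Δ:[((p0 → (p2 → p1)) → ((p1 → p2) → (p0 → p1)))=T] refutes=False
  v=010: Γ:[] Δ:[((p0 → (p2 → p1)) → ((p1 → p2) → (p0 → p1)))=T] refutes=False
  v=011: Γ:[] Δ:[((p0 → (p2 → p1)) → ((p1 → p2) → (p0 → p1)))=T] refutes=False
  v=100: Γ:[] Δ:[((p0 → (p2 → p1)) → ((p1 → p2) → (p0 → p1)))=F] refutes=True  ← countermodel

Result: [1, 0, 0]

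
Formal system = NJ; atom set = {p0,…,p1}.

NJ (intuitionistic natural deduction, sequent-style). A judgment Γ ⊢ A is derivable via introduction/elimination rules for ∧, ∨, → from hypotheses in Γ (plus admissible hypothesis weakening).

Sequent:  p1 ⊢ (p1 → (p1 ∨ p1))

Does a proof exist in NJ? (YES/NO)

Derivation trace:
[→I] p1 ⊢ (p1 → (p1 ∨ p1))
  [Wk] p1, p1 ⊢ (p1 ∨ p1)
    [∨I₂] p1 ⊢ (p1 ∨ p1)
      [Ax] p1 ⊢ p1

Result: YES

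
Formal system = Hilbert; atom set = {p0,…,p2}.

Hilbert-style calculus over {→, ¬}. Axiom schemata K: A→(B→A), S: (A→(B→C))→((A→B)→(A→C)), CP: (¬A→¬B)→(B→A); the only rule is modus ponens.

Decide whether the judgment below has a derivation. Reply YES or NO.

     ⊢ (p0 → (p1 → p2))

Enumerate valuations to refute Γ ⊢ Δ:
  v=000: Γ:[] Δ:[(p0 → (p1 → p2))=T] refutes=False
  v=001: Γ:[] Δ:[(p0 → (p1 → p2))=T] refutes=False
  v=010: Γ:[] Δ:[(p0 → (p1 → p2))=T] refutes=False
  v=011: Γ:[] Δ:[(p0 → (p1 → p2))=T] refutes=False
  v=100: Γ:[] Δ:[(p0 → (p1 → p2))=T] refutes=False
  v=101: Γ:[] Δ:[(p0 → (p1 → p2))=T] refutes=False
  v=110: Γ:[] Δ:[(p0 → (p1 → p2))=F] refutes=True  ← countermodel

Result: NO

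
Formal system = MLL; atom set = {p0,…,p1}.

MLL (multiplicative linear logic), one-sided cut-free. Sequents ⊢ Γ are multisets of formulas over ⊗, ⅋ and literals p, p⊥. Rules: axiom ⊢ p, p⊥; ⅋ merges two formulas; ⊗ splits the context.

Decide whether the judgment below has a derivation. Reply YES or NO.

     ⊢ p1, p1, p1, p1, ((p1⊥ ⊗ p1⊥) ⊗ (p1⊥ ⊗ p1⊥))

Derivation (root first):
[⊗]  ⊢ p1, p1, p1, p1, ((p1⊥ ⊗ p1⊥) ⊗ (p1⊥ ⊗ p1⊥))
  [⊗]  ⊢ p1, p1, (p1⊥ ⊗ p1⊥)
    [Ax]  ⊢ p1, p1⊥
    [Ax]  ⊢ p1, p1⊥
  [⊗]  ⊢ p1, p1, (p1⊥ ⊗ p1⊥)
    [Ax]  ⊢ p1, p1⊥
    [Ax]  ⊢ p1, p1⊥

Result: YES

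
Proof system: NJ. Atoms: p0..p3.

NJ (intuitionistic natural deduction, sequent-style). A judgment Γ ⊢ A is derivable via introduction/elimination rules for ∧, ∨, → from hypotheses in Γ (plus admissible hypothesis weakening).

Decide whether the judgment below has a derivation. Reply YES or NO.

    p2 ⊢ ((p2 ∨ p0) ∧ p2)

Proof tree:
[∧I] p2 ⊢ ((p2 ∨ p0) ∧ p2)
  [∨I₁] p2 ⊢ (p2 ∨ p0)
    [Ax] p2 ⊢ p2
  [Ax] p2 ⊢ p2

Result: YES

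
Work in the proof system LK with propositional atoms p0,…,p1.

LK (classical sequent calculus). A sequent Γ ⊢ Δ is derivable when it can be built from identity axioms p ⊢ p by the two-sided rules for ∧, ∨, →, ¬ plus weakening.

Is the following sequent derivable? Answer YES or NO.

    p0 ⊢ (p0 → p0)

Derivation (root first):
[→R] p0 ⊢ (p0 → p0)
  [WL] p0, p0 ⊢ p0
    [Ax] p0 ⊢ p0

Result: YES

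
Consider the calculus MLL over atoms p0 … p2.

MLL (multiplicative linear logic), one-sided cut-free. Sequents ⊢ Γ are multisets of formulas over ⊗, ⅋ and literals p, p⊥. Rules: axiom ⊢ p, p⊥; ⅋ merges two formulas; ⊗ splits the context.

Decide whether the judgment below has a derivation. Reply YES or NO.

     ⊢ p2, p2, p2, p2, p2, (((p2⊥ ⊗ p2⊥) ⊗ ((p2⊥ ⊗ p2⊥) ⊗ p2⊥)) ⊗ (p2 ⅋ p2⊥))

Proof tree:
[⊗]  ⊢ p2, p2, p2, p2, p2, (((p2⊥ ⊗ p2⊥) ⊗ ((p2⊥ ⊗ p2⊥) ⊗ p2⊥)) ⊗ (p2 ⅋ p2⊥))
  [⊗]  ⊢ p2, p2, p2, p2, p2, ((p2⊥ ⊗ p2⊥) ⊗ ((p2⊥ ⊗ p2⊥) ⊗ p2⊥))
    [⊗]  ⊢ p2, p2, (p2⊥ ⊗ p2⊥)
      [Ax]  ⊢ p2, p2⊥
      [Ax]  ⊢ p2, p2⊥
    [⊗]  ⊢ p2, p2, p2, ((p2⊥ ⊗ p2⊥) ⊗ p2⊥)
      [⊗]  ⊢ p2, p2, (p2⊥ ⊗ p2⊥)
        [Ax]  ⊢ p2, p2⊥
        [Ax]  ⊢ p2, p2⊥
      [Ax]  ⊢ p2, p2⊥
  [⅋]  ⊢ (p2 ⅋ p2⊥)
    [Ax]  ⊢ p2, p2⊥

Result: YES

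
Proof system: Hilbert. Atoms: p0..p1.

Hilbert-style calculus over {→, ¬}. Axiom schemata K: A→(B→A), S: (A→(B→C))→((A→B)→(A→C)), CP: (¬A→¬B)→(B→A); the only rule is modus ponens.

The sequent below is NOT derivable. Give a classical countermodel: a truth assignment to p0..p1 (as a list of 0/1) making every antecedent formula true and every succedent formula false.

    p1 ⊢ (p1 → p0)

Search for a countermodel by truth-table:
  v=00: Γ:[p1=F] Δ:[(p1 → p0)=T] refutes=False
  v=01: Γ:[p1=T] Δ:[(p1 → p0)=F] refutes=True  ← countermodel

Result: [0, 1]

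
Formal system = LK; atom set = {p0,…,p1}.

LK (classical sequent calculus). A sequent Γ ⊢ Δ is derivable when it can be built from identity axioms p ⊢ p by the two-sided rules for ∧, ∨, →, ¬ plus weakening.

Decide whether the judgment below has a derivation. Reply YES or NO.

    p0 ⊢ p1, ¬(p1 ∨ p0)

Truth-table refutation:
  v=00: Γ:[p0=F] Δ:[p1=F, ¬(p1 ∨ p0)=T] refutes=False
  v=01: Γ:[p0=F] Δ:[p1=T, ¬(p1 ∨ p0)=F] refutes=False
  v=10: Γ:[p0=T] Δ:[p1=F, ¬(p1 ∨ p0)=F] refutes=True  ← countermodel

Result: NO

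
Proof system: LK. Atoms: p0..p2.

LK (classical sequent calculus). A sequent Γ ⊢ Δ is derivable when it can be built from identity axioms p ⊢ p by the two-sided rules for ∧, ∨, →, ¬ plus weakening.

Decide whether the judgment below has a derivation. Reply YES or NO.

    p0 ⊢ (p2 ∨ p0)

Derivation trace:
[∨R] p0 ⊢ (p2 ∨ p0)
  [WR] p0 ⊢ p0, p2
    [Ax] p0 ⊢ p0

Result: YES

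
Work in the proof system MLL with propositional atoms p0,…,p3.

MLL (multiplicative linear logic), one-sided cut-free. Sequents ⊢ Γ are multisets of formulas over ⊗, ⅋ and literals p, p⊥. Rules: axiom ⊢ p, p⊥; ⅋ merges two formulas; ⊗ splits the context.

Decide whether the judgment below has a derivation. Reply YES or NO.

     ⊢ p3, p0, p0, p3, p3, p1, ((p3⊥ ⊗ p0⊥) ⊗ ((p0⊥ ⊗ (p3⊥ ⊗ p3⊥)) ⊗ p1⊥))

Derivation trace:
[⊗]  ⊢ p3, p0, p0, p3, p3, p1, ((p3⊥ ⊗ p0⊥) ⊗ ((p0⊥ ⊗ (p3⊥ ⊗ p3⊥)) ⊗ p1⊥))
  [⊗]  ⊢ p3, p0, (p3⊥ ⊗ p0⊥)
    [Ax]  ⊢ p3, p3⊥
    [Ax]  ⊢ p0, p0⊥
  [⊗]  ⊢ p0, p3, p3, p1, ((p0⊥ ⊗ (p3⊥ ⊗ p3⊥)) ⊗ p1⊥)
    [⊗]  ⊢ p0, p3, p3, (p0⊥ ⊗ (p3⊥ ⊗ p3⊥))
      [Ax]  ⊢ p0, p0⊥
      [⊗]  ⊢ p3, p3, (p3⊥ ⊗ p3⊥)
        [Ax]  ⊢ p3, p3⊥
        [Ax]  ⊢ p3, p3⊥
    [Ax]  ⊢ p1, p1⊥

Result: YES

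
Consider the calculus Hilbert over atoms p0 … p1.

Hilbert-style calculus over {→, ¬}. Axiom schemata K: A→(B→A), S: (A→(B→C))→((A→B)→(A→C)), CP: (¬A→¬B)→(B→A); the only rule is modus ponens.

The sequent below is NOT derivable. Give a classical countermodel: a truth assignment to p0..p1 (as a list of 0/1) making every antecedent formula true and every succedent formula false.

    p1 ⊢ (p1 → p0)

Search for a countermodel by truth-table:
  v=00: Γ:[p1=F] Δ:[(p1 → p0)=T] refutes=False
  v=01: Γ:[p1=T] Δ:[(p1 → p0)=F] refutes=True  ← countermodel

Result: [0, 1]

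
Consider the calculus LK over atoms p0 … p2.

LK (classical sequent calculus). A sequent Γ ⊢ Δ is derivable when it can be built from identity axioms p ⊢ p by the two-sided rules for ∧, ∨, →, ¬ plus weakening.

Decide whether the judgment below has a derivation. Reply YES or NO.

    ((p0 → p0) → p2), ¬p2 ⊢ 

Derivation trace:
[¬L] ((p0 → p0) → p2), ¬p2 ⊢ 
  [→L] ((p0 → p0) → p2) ⊢ p2
    [→R]  ⊢ (p0 → p0)
      [Ax] p0 ⊢ p0
    [Ax] p2 ⊢ p2

Result: YES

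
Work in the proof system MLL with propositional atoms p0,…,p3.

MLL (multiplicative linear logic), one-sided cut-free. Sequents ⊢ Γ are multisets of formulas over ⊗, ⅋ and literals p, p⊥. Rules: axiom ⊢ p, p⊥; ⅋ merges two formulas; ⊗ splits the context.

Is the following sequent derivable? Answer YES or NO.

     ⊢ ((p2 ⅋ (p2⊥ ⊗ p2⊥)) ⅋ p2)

Derivation trace:
[⅋]  ⊢ ((p2 ⅋ (p2⊥ ⊗ p2⊥)) ⅋ p2)
  [⅋]  ⊢ p2, (p2 ⅋ (p2⊥ ⊗ p2⊥))
    [⊗]  ⊢ p2, p2, (p2⊥ ⊗ p2⊥)
      [Ax]  ⊢ p2, p2⊥
      [Ax]  ⊢ p2, p2⊥

Result: YES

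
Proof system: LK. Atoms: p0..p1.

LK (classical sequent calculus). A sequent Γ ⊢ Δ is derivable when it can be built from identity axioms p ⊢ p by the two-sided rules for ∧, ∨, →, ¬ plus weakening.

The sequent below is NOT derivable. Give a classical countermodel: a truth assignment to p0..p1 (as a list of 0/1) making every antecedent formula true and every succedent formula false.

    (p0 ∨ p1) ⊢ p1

Enumerate valuations to refute Γ ⊢ Δ:
  v=00: Γ:[(p0 ∨ p1)=F] Δ:[p1=F] refutes=False
  v=01: Γ:[(p0 ∨ p1)=T] Δ:[p1=T] refutes=False
  v=10: Γ:[(p0 ∨ p1)=T] Δ:[p1=F] refutes=True  ← countermodel

Result: [1, 0]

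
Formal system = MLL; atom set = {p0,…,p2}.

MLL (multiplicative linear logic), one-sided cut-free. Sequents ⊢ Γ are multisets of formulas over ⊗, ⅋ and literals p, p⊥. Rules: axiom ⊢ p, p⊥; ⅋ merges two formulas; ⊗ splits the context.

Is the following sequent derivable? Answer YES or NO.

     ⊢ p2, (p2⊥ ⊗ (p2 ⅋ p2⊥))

Proof tree:
[⊗]  ⊢ p2, (p2⊥ ⊗ (p2 ⅋ p2⊥))
  [Ax]  ⊢ p2, p2⊥
  [⅋]  ⊢ (p2 ⅋ p2⊥)
    [Ax]  ⊢ p2, p2⊥

Result: YES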